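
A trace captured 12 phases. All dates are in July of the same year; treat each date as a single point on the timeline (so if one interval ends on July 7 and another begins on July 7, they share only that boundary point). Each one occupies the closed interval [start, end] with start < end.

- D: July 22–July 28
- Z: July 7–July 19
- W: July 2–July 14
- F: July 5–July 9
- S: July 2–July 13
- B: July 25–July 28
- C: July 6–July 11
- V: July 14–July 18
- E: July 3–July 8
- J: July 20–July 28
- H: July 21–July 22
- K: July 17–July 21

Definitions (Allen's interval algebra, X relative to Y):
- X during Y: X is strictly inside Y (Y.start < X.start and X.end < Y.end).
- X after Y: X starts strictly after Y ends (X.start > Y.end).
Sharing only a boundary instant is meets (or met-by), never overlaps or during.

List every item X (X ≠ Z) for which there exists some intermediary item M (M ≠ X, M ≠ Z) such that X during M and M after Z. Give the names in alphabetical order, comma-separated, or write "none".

Target Z = [July 7, July 19].
Intermediaries M with M after Z: B, D, H, J.
Via B — items with X during B: none.
Via D — items with X during D: none.
Via H — items with X during H: none.
Via J — items with X during J: H.
Union: H.

H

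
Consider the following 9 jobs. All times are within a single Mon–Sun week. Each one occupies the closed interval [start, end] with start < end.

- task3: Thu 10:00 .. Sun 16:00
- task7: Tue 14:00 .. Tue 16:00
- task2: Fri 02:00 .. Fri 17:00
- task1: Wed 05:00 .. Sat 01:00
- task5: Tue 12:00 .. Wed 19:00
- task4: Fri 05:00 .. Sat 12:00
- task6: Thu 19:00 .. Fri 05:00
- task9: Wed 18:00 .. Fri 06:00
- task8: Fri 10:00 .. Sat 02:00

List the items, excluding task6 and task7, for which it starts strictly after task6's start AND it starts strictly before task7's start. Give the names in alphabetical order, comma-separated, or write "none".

none

Conditions: its start is strictly after task6's start (X.start > Thu 19:00) AND its start is strictly before task7's start (X.start < Tue 14:00).
task1: start Wed 05:00 > Thu 19:00? ✗; start Wed 05:00 < Tue 14:00? ✗ → no.
task2: start Fri 02:00 > Thu 19:00? ✓; start Fri 02:00 < Tue 14:00? ✗ → no.
task3: start Thu 10:00 > Thu 19:00? ✗; start Thu 10:00 < Tue 14:00? ✗ → no.
task4: start Fri 05:00 > Thu 19:00? ✓; start Fri 05:00 < Tue 14:00? ✗ → no.
task5: start Tue 12:00 > Thu 19:00? ✗; start Tue 12:00 < Tue 14:00? ✓ → no.
task8: start Fri 10:00 > Thu 19:00? ✓; start Fri 10:00 < Tue 14:00? ✗ → no.
task9: start Wed 18:00 > Thu 19:00? ✗; start Wed 18:00 < Tue 14:00? ✗ → no.
Result: none.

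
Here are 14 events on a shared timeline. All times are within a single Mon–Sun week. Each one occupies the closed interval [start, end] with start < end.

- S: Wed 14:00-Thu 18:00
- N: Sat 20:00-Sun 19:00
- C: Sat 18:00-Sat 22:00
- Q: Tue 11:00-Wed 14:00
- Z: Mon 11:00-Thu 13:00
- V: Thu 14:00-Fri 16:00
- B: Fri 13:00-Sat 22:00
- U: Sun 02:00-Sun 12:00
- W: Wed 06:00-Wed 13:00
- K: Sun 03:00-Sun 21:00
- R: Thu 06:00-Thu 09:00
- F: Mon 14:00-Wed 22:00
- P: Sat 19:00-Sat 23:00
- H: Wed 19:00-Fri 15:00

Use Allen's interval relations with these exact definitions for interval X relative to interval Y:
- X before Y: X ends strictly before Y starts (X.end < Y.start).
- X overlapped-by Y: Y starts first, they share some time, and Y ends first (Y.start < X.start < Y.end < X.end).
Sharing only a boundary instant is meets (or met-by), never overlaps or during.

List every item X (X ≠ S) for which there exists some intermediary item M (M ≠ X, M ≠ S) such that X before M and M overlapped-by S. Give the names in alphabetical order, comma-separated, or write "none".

Target S = [Wed 14:00, Thu 18:00].
Intermediaries M with M overlapped-by S: H, V.
Via H — items with X before H: Q, W.
Via V — items with X before V: F, Q, R, W, Z.
Union: F, Q, R, W, Z.

F, Q, R, W, Z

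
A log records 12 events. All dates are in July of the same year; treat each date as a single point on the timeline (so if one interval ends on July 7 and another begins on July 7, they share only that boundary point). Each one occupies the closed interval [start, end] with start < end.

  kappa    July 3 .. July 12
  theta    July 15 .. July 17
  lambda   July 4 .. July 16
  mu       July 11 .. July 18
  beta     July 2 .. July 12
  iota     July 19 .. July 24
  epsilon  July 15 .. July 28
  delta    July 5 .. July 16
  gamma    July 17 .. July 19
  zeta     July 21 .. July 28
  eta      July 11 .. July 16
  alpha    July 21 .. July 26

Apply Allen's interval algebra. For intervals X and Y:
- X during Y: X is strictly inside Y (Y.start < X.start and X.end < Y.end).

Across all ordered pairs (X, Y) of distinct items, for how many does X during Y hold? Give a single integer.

4

Checking all 132 ordered pairs for relation 'during'; matching pairs in alphabetical order:
(alpha, epsilon): alpha during epsilon ✓
(gamma, epsilon): gamma during epsilon ✓
(iota, epsilon): iota during epsilon ✓
(theta, mu): theta during mu ✓
Count: 4.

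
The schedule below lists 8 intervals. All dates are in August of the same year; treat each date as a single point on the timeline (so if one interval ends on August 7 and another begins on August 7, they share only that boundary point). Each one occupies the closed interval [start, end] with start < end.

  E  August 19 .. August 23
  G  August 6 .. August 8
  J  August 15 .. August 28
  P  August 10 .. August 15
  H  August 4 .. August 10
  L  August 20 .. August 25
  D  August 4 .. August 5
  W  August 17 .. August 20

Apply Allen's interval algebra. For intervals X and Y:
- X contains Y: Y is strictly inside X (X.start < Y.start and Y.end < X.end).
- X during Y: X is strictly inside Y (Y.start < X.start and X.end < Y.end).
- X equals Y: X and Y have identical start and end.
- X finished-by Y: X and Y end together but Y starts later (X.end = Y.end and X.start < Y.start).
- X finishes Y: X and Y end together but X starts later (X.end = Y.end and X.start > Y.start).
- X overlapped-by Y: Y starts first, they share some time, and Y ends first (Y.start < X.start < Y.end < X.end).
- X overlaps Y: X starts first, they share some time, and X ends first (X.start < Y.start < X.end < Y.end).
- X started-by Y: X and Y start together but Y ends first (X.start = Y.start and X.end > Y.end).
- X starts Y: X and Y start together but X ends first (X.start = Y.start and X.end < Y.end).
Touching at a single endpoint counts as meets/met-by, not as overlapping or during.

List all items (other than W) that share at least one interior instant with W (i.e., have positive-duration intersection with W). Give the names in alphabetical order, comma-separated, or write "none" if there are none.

E, J

Target W = [August 17, August 20].
D [August 4, August 5] → before → no.
E [August 19, August 23] → overlapped-by → yes.
G [August 6, August 8] → before → no.
H [August 4, August 10] → before → no.
J [August 15, August 28] → contains → yes.
L [August 20, August 25] → met-by → no.
P [August 10, August 15] → before → no.
Result: E, J.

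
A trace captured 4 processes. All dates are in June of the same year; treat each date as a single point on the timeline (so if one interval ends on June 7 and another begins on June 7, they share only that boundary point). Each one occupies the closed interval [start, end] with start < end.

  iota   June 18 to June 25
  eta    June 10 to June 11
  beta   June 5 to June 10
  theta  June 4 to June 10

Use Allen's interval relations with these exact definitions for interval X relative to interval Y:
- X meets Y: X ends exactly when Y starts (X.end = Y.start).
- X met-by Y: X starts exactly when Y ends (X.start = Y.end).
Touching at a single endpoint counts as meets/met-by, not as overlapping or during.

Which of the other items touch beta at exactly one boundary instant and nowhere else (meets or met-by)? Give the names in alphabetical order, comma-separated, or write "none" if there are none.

eta

Target beta = [June 5, June 10].
eta [June 10, June 11] → met-by → yes.
iota [June 18, June 25] → after → no.
theta [June 4, June 10] → finished-by → no.
Result: eta.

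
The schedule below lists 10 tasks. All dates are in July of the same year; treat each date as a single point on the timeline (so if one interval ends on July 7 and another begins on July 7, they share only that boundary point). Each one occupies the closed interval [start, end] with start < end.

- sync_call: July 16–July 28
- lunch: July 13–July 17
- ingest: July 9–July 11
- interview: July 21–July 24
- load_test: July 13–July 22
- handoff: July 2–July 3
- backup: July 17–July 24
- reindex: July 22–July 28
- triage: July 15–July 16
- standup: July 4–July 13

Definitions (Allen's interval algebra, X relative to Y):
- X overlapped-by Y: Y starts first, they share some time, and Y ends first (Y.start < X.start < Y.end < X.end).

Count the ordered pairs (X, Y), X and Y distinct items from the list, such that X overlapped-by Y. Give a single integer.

6

Checking all 90 ordered pairs for relation 'overlapped-by'; matching pairs in alphabetical order:
(backup, load_test): backup overlapped-by load_test ✓
(interview, load_test): interview overlapped-by load_test ✓
(reindex, backup): reindex overlapped-by backup ✓
(reindex, interview): reindex overlapped-by interview ✓
(sync_call, load_test): sync_call overlapped-by load_test ✓
(sync_call, lunch): sync_call overlapped-by lunch ✓
Count: 6.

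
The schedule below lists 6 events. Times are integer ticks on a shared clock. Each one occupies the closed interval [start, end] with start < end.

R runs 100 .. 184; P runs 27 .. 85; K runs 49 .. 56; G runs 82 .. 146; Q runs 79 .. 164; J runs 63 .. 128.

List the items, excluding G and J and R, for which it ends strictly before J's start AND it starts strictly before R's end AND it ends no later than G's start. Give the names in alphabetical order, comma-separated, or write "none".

Conditions: its end is strictly before J's start (X.end < 63) AND its start is strictly before R's end (X.start < 184) AND its end is no later than G's start (X.end <= 82).
K: end 56 < 63? ✓; start 49 < 184? ✓; end 56 <= 82? ✓ → yes.
P: end 85 < 63? ✗; start 27 < 184? ✓; end 85 <= 82? ✗ → no.
Q: end 164 < 63? ✗; start 79 < 184? ✓; end 164 <= 82? ✗ → no.
Result: K.

K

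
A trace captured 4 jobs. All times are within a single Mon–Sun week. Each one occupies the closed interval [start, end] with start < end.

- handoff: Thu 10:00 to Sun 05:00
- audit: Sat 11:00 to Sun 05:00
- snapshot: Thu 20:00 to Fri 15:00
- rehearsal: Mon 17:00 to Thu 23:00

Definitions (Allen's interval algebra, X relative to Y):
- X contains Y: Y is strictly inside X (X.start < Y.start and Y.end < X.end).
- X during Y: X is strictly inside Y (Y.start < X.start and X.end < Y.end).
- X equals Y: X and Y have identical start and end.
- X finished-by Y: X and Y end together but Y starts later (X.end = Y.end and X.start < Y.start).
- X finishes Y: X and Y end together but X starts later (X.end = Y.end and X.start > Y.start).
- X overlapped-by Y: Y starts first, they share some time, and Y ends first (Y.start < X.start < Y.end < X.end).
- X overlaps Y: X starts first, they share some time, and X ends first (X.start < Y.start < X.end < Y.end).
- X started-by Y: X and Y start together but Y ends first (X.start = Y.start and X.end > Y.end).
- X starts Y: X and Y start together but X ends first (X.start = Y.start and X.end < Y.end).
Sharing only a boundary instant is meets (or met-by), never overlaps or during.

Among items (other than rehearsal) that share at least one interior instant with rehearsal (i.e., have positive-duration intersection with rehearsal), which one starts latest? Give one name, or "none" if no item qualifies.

snapshot

Target rehearsal = [Mon 17:00, Thu 23:00].
audit [Sat 11:00, Sun 05:00] → after → excluded.
handoff [Thu 10:00, Sun 05:00] → overlapped-by → candidate.
snapshot [Thu 20:00, Fri 15:00] → overlapped-by → candidate.
Among candidates, latest start is Thu 20:00 → snapshot.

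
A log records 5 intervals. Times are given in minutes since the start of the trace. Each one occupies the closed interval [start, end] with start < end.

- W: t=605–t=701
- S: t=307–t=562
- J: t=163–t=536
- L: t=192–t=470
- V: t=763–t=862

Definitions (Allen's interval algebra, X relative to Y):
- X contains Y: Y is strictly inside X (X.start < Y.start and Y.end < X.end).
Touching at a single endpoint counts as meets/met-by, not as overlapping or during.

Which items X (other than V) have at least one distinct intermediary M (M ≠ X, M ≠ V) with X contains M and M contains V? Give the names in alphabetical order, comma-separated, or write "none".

none

Target V = [t=763, t=862].
Intermediaries M with M contains V: none.
Union: none.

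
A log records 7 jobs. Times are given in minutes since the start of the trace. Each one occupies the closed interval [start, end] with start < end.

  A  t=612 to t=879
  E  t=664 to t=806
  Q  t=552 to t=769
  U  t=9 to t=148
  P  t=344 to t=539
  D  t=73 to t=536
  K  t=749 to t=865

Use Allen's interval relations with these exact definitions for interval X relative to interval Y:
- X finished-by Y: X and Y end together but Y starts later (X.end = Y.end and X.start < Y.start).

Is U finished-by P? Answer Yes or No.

U = [t=9, t=148], P = [t=344, t=539].
Actual relation of U to P: before.
Asked whether 'finished-by' holds → No.

No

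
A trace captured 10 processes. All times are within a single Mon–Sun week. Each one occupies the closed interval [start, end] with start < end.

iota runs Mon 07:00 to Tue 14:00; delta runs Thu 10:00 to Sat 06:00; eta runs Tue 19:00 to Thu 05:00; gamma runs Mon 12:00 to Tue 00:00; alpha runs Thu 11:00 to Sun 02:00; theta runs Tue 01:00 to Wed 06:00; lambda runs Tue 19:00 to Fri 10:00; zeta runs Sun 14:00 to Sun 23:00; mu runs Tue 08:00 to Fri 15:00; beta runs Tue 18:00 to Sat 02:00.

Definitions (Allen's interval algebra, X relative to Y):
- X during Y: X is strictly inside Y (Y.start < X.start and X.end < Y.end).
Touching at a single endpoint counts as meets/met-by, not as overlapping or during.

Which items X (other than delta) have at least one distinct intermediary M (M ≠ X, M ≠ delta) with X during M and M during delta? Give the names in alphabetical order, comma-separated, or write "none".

none

Target delta = [Thu 10:00, Sat 06:00].
Intermediaries M with M during delta: none.
Union: none.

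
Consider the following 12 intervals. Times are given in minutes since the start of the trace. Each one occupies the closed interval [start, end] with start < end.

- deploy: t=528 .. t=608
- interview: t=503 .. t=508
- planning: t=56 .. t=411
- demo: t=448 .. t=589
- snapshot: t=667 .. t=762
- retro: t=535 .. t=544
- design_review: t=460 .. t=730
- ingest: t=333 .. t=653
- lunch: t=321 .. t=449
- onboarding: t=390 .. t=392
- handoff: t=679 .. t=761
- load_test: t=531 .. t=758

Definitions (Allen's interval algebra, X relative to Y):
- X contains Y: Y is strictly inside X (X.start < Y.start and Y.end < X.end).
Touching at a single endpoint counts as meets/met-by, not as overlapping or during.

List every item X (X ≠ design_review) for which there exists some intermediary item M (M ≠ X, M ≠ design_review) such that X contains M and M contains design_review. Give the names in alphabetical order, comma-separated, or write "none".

none

Target design_review = [t=460, t=730].
Intermediaries M with M contains design_review: none.
Union: none.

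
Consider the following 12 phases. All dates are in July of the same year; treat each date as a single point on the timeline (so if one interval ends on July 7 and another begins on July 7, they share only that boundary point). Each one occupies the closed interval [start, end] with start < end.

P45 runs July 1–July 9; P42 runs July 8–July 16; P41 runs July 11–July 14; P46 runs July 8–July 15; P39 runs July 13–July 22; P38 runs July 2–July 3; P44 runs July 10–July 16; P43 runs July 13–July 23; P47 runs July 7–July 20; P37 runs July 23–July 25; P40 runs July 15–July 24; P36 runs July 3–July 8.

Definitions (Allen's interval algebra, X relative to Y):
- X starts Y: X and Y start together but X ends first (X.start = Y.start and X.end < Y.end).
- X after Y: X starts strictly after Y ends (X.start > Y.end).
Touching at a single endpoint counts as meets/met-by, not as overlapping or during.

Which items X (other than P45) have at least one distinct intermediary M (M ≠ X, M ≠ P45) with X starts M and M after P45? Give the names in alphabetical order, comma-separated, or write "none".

P39

Target P45 = [July 1, July 9].
Intermediaries M with M after P45: P37, P39, P40, P41, P43, P44.
Via P37 — items with X starts P37: none.
Via P39 — items with X starts P39: none.
Via P40 — items with X starts P40: none.
Via P41 — items with X starts P41: none.
Via P43 — items with X starts P43: P39.
Via P44 — items with X starts P44: none.
Union: P39.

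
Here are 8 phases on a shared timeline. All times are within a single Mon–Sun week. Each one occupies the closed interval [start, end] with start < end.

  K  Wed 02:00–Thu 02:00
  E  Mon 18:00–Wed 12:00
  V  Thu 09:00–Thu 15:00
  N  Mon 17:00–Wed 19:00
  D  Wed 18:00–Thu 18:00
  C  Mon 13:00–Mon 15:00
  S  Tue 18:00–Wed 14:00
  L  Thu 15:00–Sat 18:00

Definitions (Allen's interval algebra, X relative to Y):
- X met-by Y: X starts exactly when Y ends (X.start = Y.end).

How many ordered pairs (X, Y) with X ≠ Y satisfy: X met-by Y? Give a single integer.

1

Checking all 56 ordered pairs for relation 'met-by'; matching pairs in alphabetical order:
(L, V): L met-by V ✓
Count: 1.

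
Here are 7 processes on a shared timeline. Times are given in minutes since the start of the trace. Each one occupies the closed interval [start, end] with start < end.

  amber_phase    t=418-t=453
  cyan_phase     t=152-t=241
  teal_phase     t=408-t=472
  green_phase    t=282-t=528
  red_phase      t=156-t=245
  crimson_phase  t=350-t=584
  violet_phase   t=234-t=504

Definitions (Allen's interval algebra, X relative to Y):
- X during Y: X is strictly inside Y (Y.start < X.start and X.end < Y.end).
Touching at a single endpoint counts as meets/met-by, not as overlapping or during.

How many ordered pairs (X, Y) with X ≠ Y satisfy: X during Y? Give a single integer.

Checking all 42 ordered pairs for relation 'during'; matching pairs in alphabetical order:
(amber_phase, crimson_phase): amber_phase during crimson_phase ✓
(amber_phase, green_phase): amber_phase during green_phase ✓
(amber_phase, teal_phase): amber_phase during teal_phase ✓
(amber_phase, violet_phase): amber_phase during violet_phase ✓
(teal_phase, crimson_phase): teal_phase during crimson_phase ✓
(teal_phase, green_phase): teal_phase during green_phase ✓
(teal_phase, violet_phase): teal_phase during violet_phase ✓
Count: 7.

7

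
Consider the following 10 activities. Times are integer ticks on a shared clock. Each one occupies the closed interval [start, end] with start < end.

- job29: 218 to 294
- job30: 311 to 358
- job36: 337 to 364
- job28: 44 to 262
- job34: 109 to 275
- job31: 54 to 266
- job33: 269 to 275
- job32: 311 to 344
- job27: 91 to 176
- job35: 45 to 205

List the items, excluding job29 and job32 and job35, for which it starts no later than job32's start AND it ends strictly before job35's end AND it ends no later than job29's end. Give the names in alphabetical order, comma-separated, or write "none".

job27

Conditions: its start is no later than job32's start (X.start <= 311) AND its end is strictly before job35's end (X.end < 205) AND its end is no later than job29's end (X.end <= 294).
job27: start 91 <= 311? ✓; end 176 < 205? ✓; end 176 <= 294? ✓ → yes.
job28: start 44 <= 311? ✓; end 262 < 205? ✗; end 262 <= 294? ✓ → no.
job30: start 311 <= 311? ✓; end 358 < 205? ✗; end 358 <= 294? ✗ → no.
job31: start 54 <= 311? ✓; end 266 < 205? ✗; end 266 <= 294? ✓ → no.
job33: start 269 <= 311? ✓; end 275 < 205? ✗; end 275 <= 294? ✓ → no.
job34: start 109 <= 311? ✓; end 275 < 205? ✗; end 275 <= 294? ✓ → no.
job36: start 337 <= 311? ✗; end 364 < 205? ✗; end 364 <= 294? ✗ → no.
Result: job27.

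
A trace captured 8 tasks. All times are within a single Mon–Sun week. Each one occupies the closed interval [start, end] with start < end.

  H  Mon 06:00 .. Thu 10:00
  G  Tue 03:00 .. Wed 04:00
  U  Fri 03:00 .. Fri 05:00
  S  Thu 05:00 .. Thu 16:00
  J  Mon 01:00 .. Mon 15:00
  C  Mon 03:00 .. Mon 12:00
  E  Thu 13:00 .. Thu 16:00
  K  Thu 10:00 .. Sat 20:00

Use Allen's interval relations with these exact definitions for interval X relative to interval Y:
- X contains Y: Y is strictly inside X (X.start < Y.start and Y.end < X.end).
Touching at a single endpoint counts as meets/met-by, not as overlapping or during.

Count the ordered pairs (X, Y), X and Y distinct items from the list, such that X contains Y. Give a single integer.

Checking all 56 ordered pairs for relation 'contains'; matching pairs in alphabetical order:
(H, G): H contains G ✓
(J, C): J contains C ✓
(K, E): K contains E ✓
(K, U): K contains U ✓
Count: 4.

4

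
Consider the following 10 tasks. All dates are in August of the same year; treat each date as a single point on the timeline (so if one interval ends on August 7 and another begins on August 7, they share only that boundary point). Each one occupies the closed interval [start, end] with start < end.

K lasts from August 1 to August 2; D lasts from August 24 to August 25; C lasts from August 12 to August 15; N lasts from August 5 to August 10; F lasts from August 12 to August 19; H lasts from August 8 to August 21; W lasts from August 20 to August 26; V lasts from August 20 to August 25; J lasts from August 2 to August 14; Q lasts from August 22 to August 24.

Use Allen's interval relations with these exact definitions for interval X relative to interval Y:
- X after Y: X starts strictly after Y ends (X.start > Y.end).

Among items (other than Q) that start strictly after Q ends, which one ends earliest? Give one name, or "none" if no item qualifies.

none

Target Q = [August 22, August 24].
C [August 12, August 15] → before → excluded.
D [August 24, August 25] → met-by → excluded.
F [August 12, August 19] → before → excluded.
H [August 8, August 21] → before → excluded.
J [August 2, August 14] → before → excluded.
K [August 1, August 2] → before → excluded.
N [August 5, August 10] → before → excluded.
V [August 20, August 25] → contains → excluded.
W [August 20, August 26] → contains → excluded.
No candidates → none.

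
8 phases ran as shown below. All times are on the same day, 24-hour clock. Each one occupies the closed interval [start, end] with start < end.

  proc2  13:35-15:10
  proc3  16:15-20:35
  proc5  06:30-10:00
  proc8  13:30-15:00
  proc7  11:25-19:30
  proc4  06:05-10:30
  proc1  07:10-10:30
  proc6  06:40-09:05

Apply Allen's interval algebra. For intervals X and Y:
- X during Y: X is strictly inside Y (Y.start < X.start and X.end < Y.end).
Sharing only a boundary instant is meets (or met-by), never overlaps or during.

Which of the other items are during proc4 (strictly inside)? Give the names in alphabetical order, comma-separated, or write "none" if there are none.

proc5, proc6

Target proc4 = [06:05, 10:30].
proc1 [07:10, 10:30] → finishes → no.
proc2 [13:35, 15:10] → after → no.
proc3 [16:15, 20:35] → after → no.
proc5 [06:30, 10:00] → during → yes.
proc6 [06:40, 09:05] → during → yes.
proc7 [11:25, 19:30] → after → no.
proc8 [13:30, 15:00] → after → no.
Result: proc5, proc6.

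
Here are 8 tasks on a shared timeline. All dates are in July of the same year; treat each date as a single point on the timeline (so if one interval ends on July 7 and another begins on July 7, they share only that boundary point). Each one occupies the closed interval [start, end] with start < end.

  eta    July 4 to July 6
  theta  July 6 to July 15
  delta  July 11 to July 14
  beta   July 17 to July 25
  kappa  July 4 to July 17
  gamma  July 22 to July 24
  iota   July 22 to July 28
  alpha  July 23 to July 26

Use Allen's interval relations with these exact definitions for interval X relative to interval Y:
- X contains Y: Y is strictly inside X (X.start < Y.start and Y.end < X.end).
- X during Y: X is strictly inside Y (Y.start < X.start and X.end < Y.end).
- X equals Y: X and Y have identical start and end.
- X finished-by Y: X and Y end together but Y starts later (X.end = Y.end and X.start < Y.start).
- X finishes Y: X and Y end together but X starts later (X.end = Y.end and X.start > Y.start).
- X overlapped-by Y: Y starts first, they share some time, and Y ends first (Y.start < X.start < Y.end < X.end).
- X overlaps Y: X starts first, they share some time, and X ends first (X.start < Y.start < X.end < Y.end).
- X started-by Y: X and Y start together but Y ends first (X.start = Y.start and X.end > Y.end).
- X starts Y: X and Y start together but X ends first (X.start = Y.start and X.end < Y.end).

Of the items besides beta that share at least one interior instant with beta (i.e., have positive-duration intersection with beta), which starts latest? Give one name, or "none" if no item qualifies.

Target beta = [July 17, July 25].
alpha [July 23, July 26] → overlapped-by → candidate.
delta [July 11, July 14] → before → excluded.
eta [July 4, July 6] → before → excluded.
gamma [July 22, July 24] → during → candidate.
iota [July 22, July 28] → overlapped-by → candidate.
kappa [July 4, July 17] → meets → excluded.
theta [July 6, July 15] → before → excluded.
Among candidates, latest start is July 23 → alpha.

alpha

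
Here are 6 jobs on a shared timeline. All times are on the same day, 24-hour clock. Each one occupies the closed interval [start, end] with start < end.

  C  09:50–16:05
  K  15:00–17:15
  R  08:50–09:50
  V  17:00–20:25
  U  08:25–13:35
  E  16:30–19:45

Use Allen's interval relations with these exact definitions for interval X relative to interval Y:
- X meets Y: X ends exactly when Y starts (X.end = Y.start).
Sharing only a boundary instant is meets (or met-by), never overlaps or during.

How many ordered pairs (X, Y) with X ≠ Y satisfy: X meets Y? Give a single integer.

1

Checking all 30 ordered pairs for relation 'meets'; matching pairs in alphabetical order:
(R, C): R meets C ✓
Count: 1.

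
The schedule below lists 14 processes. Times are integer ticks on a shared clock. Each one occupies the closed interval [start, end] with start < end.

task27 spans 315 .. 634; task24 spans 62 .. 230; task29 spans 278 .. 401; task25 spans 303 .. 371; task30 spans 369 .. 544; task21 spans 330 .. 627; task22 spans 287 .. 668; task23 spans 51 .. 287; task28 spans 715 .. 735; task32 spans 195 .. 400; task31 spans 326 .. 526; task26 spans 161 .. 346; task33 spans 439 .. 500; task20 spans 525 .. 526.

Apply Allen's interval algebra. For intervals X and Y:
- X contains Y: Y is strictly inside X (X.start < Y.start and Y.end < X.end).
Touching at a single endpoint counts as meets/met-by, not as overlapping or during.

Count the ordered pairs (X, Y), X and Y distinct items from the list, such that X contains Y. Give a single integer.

Checking all 182 ordered pairs for relation 'contains'; matching pairs in alphabetical order:
(task21, task20): task21 contains task20 ✓
(task21, task30): task21 contains task30 ✓
(task21, task33): task21 contains task33 ✓
(task22, task20): task22 contains task20 ✓
(task22, task21): task22 contains task21 ✓
(task22, task25): task22 contains task25 ✓
(task22, task27): task22 contains task27 ✓
(task22, task30): task22 contains task30 ✓
(task22, task31): task22 contains task31 ✓
(task22, task33): task22 contains task33 ✓
(task23, task24): task23 contains task24 ✓
(task27, task20): task27 contains task20 ✓
(task27, task21): task27 contains task21 ✓
(task27, task30): task27 contains task30 ✓
(task27, task31): task27 contains task31 ✓
(task27, task33): task27 contains task33 ✓
(task29, task25): task29 contains task25 ✓
(task30, task20): task30 contains task20 ✓
(task30, task33): task30 contains task33 ✓
(task31, task33): task31 contains task33 ✓
(task32, task25): task32 contains task25 ✓
Count: 21.

21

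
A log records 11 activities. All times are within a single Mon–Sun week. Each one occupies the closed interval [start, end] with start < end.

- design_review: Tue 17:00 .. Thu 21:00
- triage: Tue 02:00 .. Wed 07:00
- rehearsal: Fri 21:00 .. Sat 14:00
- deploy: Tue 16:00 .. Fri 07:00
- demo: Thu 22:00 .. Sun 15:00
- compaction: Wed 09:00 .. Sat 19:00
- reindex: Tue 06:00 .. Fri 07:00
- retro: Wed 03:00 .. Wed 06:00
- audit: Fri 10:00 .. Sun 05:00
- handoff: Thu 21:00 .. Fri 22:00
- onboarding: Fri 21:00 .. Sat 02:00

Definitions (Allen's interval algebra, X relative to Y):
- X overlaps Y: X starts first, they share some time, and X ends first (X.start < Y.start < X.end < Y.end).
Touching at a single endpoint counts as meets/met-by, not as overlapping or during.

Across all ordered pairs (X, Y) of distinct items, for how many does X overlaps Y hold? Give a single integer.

Checking all 110 ordered pairs for relation 'overlaps'; matching pairs in alphabetical order:
(compaction, audit): compaction overlaps audit ✓
(compaction, demo): compaction overlaps demo ✓
(deploy, compaction): deploy overlaps compaction ✓
(deploy, demo): deploy overlaps demo ✓
(deploy, handoff): deploy overlaps handoff ✓
(design_review, compaction): design_review overlaps compaction ✓
(handoff, audit): handoff overlaps audit ✓
(handoff, demo): handoff overlaps demo ✓
(handoff, onboarding): handoff overlaps onboarding ✓
(handoff, rehearsal): handoff overlaps rehearsal ✓
(reindex, compaction): reindex overlaps compaction ✓
(reindex, demo): reindex overlaps demo ✓
(reindex, handoff): reindex overlaps handoff ✓
(triage, deploy): triage overlaps deploy ✓
(triage, design_review): triage overlaps design_review ✓
(triage, reindex): triage overlaps reindex ✓
Count: 16.

16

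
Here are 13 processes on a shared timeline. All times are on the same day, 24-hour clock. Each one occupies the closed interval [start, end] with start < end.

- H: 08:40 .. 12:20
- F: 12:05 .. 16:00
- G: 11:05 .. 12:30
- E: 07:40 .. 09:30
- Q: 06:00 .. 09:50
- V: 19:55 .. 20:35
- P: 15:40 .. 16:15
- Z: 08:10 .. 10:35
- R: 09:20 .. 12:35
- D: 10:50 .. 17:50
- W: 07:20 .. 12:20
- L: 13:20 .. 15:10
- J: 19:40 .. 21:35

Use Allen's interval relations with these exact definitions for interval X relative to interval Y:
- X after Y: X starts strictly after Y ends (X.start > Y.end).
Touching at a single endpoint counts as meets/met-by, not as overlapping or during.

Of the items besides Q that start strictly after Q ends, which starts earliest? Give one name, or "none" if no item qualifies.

Target Q = [06:00, 09:50].
D [10:50, 17:50] → after → candidate.
E [07:40, 09:30] → during → excluded.
F [12:05, 16:00] → after → candidate.
G [11:05, 12:30] → after → candidate.
H [08:40, 12:20] → overlapped-by → excluded.
J [19:40, 21:35] → after → candidate.
L [13:20, 15:10] → after → candidate.
P [15:40, 16:15] → after → candidate.
R [09:20, 12:35] → overlapped-by → excluded.
V [19:55, 20:35] → after → candidate.
W [07:20, 12:20] → overlapped-by → excluded.
Z [08:10, 10:35] → overlapped-by → excluded.
Among candidates, earliest start is 10:50 → D.

D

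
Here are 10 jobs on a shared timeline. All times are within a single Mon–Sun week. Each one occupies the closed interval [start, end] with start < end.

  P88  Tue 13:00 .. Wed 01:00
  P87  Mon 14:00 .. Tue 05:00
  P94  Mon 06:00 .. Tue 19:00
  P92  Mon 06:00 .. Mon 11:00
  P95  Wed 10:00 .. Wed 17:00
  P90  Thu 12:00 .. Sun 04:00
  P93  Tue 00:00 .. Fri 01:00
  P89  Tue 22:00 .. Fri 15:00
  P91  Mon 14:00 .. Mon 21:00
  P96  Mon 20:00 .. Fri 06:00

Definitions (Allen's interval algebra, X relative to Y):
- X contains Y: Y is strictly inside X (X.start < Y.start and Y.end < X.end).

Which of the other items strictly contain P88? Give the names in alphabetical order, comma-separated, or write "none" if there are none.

P93, P96

Target P88 = [Tue 13:00, Wed 01:00].
P87 [Mon 14:00, Tue 05:00] → before → no.
P89 [Tue 22:00, Fri 15:00] → overlapped-by → no.
P90 [Thu 12:00, Sun 04:00] → after → no.
P91 [Mon 14:00, Mon 21:00] → before → no.
P92 [Mon 06:00, Mon 11:00] → before → no.
P93 [Tue 00:00, Fri 01:00] → contains → yes.
P94 [Mon 06:00, Tue 19:00] → overlaps → no.
P95 [Wed 10:00, Wed 17:00] → after → no.
P96 [Mon 20:00, Fri 06:00] → contains → yes.
Result: P93, P96.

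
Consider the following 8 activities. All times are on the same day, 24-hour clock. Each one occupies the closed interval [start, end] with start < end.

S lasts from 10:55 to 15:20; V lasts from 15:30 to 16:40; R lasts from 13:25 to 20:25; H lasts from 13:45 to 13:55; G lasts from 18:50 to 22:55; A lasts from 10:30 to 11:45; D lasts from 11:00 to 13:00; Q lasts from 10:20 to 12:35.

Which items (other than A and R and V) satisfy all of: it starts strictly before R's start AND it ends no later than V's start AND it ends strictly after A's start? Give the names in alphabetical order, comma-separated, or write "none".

Conditions: its start is strictly before R's start (X.start < 13:25) AND its end is no later than V's start (X.end <= 15:30) AND its end is strictly after A's start (X.end > 10:30).
D: start 11:00 < 13:25? ✓; end 13:00 <= 15:30? ✓; end 13:00 > 10:30? ✓ → yes.
G: start 18:50 < 13:25? ✗; end 22:55 <= 15:30? ✗; end 22:55 > 10:30? ✓ → no.
H: start 13:45 < 13:25? ✗; end 13:55 <= 15:30? ✓; end 13:55 > 10:30? ✓ → no.
Q: start 10:20 < 13:25? ✓; end 12:35 <= 15:30? ✓; end 12:35 > 10:30? ✓ → yes.
S: start 10:55 < 13:25? ✓; end 15:20 <= 15:30? ✓; end 15:20 > 10:30? ✓ → yes.
Result: D, Q, S.

D, Q, S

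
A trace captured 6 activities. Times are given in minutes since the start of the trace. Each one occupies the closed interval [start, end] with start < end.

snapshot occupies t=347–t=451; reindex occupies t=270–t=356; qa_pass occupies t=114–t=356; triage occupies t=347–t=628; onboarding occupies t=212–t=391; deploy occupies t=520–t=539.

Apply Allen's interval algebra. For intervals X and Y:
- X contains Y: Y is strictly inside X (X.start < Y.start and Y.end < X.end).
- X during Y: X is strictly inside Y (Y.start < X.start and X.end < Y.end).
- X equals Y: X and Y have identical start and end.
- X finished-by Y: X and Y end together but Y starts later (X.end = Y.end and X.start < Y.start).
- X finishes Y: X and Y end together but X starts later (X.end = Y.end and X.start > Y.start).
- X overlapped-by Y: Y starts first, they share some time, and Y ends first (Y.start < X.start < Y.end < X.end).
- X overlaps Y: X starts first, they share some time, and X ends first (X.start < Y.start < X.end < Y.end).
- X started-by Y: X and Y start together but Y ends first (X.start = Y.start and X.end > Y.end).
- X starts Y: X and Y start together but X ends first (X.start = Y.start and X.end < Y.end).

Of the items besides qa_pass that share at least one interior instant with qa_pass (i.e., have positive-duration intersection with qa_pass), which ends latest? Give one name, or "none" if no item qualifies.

Target qa_pass = [t=114, t=356].
deploy [t=520, t=539] → after → excluded.
onboarding [t=212, t=391] → overlapped-by → candidate.
reindex [t=270, t=356] → finishes → candidate.
snapshot [t=347, t=451] → overlapped-by → candidate.
triage [t=347, t=628] → overlapped-by → candidate.
Among candidates, latest end is t=628 → triage.

triage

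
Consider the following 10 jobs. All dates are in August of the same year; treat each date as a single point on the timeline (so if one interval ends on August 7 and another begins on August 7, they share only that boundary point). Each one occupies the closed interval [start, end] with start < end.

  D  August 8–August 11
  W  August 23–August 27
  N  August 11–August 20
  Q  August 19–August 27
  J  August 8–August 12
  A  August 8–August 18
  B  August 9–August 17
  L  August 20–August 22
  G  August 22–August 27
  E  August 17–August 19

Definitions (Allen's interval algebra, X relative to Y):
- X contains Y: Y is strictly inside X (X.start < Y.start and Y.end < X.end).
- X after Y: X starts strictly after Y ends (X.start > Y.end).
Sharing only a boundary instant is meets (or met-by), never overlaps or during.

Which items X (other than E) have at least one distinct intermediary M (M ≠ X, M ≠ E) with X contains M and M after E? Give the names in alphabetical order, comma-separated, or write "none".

Q

Target E = [August 17, August 19].
Intermediaries M with M after E: G, L, W.
Via G — items with X contains G: none.
Via L — items with X contains L: Q.
Via W — items with X contains W: none.
Union: Q.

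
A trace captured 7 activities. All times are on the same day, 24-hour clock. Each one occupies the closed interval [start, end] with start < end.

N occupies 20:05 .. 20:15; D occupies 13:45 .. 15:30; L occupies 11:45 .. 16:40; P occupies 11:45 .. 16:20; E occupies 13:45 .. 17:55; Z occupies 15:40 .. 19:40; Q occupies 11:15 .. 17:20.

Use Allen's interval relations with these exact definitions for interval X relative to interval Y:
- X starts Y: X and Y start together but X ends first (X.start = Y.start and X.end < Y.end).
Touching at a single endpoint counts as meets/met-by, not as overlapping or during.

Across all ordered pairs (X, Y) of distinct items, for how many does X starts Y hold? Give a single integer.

Checking all 42 ordered pairs for relation 'starts'; matching pairs in alphabetical order:
(D, E): D starts E ✓
(P, L): P starts L ✓
Count: 2.

2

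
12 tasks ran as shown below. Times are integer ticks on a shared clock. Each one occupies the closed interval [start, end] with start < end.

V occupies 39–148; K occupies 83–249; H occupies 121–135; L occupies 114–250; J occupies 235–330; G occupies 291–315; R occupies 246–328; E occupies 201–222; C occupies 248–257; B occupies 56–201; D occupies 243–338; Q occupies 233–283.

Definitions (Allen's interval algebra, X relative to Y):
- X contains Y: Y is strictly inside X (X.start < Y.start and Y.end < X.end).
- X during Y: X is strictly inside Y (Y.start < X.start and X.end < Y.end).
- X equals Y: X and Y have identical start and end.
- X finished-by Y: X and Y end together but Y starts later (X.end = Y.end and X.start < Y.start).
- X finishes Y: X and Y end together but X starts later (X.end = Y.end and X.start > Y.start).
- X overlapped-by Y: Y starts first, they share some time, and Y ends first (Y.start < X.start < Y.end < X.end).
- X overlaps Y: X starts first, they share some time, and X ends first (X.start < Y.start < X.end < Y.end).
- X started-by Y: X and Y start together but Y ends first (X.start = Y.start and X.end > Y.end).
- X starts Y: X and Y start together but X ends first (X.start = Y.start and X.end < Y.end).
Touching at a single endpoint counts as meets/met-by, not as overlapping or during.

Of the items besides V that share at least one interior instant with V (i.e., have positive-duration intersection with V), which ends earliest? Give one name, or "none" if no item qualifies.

Target V = [39, 148].
B [56, 201] → overlapped-by → candidate.
C [248, 257] → after → excluded.
D [243, 338] → after → excluded.
E [201, 222] → after → excluded.
G [291, 315] → after → excluded.
H [121, 135] → during → candidate.
J [235, 330] → after → excluded.
K [83, 249] → overlapped-by → candidate.
L [114, 250] → overlapped-by → candidate.
Q [233, 283] → after → excluded.
R [246, 328] → after → excluded.
Among candidates, earliest end is 135 → H.

H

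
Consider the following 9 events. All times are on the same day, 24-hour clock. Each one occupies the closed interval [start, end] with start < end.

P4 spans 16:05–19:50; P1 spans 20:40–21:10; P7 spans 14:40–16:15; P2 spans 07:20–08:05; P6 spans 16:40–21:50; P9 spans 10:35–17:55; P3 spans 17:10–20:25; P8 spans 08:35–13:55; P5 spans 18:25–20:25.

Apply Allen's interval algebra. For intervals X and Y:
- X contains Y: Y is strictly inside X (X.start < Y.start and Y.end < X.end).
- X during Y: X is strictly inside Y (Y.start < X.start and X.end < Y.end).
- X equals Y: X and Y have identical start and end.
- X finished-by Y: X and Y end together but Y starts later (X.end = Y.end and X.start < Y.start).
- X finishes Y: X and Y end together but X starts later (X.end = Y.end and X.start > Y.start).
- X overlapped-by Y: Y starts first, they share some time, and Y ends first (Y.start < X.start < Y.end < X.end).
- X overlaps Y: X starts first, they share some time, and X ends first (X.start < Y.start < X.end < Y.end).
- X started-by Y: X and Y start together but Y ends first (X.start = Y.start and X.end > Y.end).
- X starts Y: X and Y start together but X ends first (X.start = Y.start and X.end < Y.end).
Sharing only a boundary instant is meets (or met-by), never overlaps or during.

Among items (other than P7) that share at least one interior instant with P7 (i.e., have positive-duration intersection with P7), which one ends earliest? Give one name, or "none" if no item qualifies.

Target P7 = [14:40, 16:15].
P1 [20:40, 21:10] → after → excluded.
P2 [07:20, 08:05] → before → excluded.
P3 [17:10, 20:25] → after → excluded.
P4 [16:05, 19:50] → overlapped-by → candidate.
P5 [18:25, 20:25] → after → excluded.
P6 [16:40, 21:50] → after → excluded.
P8 [08:35, 13:55] → before → excluded.
P9 [10:35, 17:55] → contains → candidate.
Among candidates, earliest end is 17:55 → P9.

P9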